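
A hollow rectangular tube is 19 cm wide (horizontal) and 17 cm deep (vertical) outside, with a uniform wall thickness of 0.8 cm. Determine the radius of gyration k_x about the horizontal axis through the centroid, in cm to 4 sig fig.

Treat the section as a set of non-overlapping primitives; coordinates are from the bounding-box lower-left.
Outer rectangle: 19 × 17, A = 323 cm², y = 8.5 cm, Ī = 7778.92 cm⁴.
Inner void (subtracted): 17.4 × 15.4, A = 267.96 cm², y = 8.5 cm, Ī = 5295.78 cm⁴.
By symmetry the centroid is at mid-height, ȳ = 8.5 cm.
All pieces are centred on the horizontal axis through the centroid, so I = ΣĪ (holes subtracted) = 2483.13 cm⁴.
Radius of gyration: k = √(I/A) = √(2483.13 / 55.04) = 6.71678 cm.

k_x ≈ 6.717 cm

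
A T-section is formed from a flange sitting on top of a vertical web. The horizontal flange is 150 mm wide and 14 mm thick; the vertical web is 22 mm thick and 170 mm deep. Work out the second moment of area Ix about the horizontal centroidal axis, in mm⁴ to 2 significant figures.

Ix ≈ 2.0 × 10⁷ mm⁴

Break the section into simple shapes (no overlaps), measuring from the bottom-left corner of the bounding box.
Flange: 150 × 14, A = 2 100 mm², y = 177 mm, Ī = 34 300 mm⁴.
Web: 22 × 170, A = 3 740 mm², y = 85 mm, Ī = 9 007 167 mm⁴.
Centroid: ȳ = ΣA·y / ΣA = 118.1 mm.
Transfer each piece to the horizontal centroidal axis using Ī + A·d² with d = y − 118.1:
  flange: d = 58.92 mm → contributes +7 324 047 mm⁴
  web: d = -33.08 mm → contributes +13 100 340 mm⁴
Total I = 20 424 387 mm⁴.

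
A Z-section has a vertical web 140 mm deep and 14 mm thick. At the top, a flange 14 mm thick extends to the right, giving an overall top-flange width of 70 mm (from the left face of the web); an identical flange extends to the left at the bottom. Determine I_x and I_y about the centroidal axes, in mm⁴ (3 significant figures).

Treat the section as a set of non-overlapping primitives; coordinates are from the bounding-box lower-left.
Web: 14 × 140, A = 1 960 mm², y = 70 mm, Ī = 3 201 333 mm⁴.
Top flange (beyond web): 56 × 14, A = 784 mm², y = 133 mm, Ī = 12 805 mm⁴.
Bottom flange (beyond web): 56 × 14, A = 784 mm², y = 7 mm, Ī = 12 805 mm⁴.
Centroid: ȳ = ΣA·y / ΣA = 70 mm.
Transfer each piece to the centroidal x-axis using Ī + A·d² with d = y − 70:
  web: d = 0 mm → contributes +3 201 333 mm⁴
  top flange (beyond web): d = 63 mm → contributes +3 124 501 mm⁴
  bottom flange (beyond web): d = -63 mm → contributes +3 124 501 mm⁴
Total I = 9 450 336 mm⁴.
For the y-axis: x̄ = 63 mm.
Repeating about the centroidal y-axis gives I_y = 2 362 584 mm⁴.

I_x ≈ 9.45 × 10⁶ mm⁴, I_y ≈ 2.36 × 10⁶ mm⁴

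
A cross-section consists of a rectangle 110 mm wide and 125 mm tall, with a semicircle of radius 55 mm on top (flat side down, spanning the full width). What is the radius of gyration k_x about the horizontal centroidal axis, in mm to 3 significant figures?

Break the section into simple shapes (no overlaps), measuring from the bottom-left corner of the bounding box.
Rectangular body: 110 × 125, A = 13 750 mm², y = 62.5 mm, Ī = 17 903 646 mm⁴.
Semicircular cap: semicircle r = 55, A = 4751.7 mm², y = 148.34 mm, Ī = 1 004 345 mm⁴.
Centroid: ȳ = ΣA·y / ΣA = 84.546 mm.
Transfer each piece to the horizontal centroidal axis using Ī + A·d² with d = y − 84.546:
  rectangular body: d = -22.046 mm → contributes +24 586 760 mm⁴
  semicircular cap: d = 63.796 mm → contributes +20 343 447 mm⁴
Total I = 44 930 206 mm⁴.
Radius of gyration: k = √(I/A) = √(44 930 206 / 18 502) = 49.279 mm.

k_x ≈ 49.3 mm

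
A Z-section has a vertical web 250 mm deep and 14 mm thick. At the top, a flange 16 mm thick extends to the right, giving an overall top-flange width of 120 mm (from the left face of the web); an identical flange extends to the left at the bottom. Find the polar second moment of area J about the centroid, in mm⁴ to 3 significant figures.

Decompose the section into non-overlapping parts with the origin at the bottom-left of its bounding rectangle.
Web: 14 × 250, A = 3 500 mm², y = 125 mm, Ī = 18 229 167 mm⁴.
Top flange (beyond web): 106 × 16, A = 1 696 mm², y = 242 mm, Ī = 36 181 mm⁴.
Bottom flange (beyond web): 106 × 16, A = 1 696 mm², y = 8 mm, Ī = 36 181 mm⁴.
Centroid: ȳ = ΣA·y / ΣA = 125 mm.
Transfer each piece to the centroidal x-axis using Ī + A·d² with d = y − 125:
  web: d = 0 mm → contributes +18 229 167 mm⁴
  top flange (beyond web): d = 117 mm → contributes +23 252 725 mm⁴
  bottom flange (beyond web): d = -117 mm → contributes +23 252 725 mm⁴
Total I = 64 734 617 mm⁴.
For the y-axis: x̄ = 113 mm.
Repeating about the centroidal y-axis gives I_y = 15 444 409 mm⁴.
Polar second moment: J = I_x + I_y = 80 179 027 mm⁴.

J ≈ 8.02 × 10⁷ mm⁴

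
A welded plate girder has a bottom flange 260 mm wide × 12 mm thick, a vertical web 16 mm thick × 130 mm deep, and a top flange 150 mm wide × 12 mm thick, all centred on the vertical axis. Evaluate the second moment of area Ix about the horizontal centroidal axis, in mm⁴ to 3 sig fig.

Ix ≈ 2.65 × 10⁷ mm⁴

Break the section into simple shapes (no overlaps), measuring from the bottom-left corner of the bounding box.
Bottom plate: 260 × 12, A = 3 120 mm², y = 6 mm, Ī = 37 440 mm⁴.
Web plate: 16 × 130, A = 2 080 mm², y = 77 mm, Ī = 2 929 333 mm⁴.
Top plate: 150 × 12, A = 1 800 mm², y = 148 mm, Ī = 21 600 mm⁴.
Centroid: ȳ = ΣA·y / ΣA = 63.611 mm.
Transfer each piece to the horizontal centroidal axis using Ī + A·d² with d = y − 63.611:
  bottom plate: d = -57.611 mm → contributes +10 392 959 mm⁴
  web plate: d = 13.389 mm → contributes +3 302 181 mm⁴
  top plate: d = 84.389 mm → contributes +12 840 176 mm⁴
Total I = 26 535 316 mm⁴.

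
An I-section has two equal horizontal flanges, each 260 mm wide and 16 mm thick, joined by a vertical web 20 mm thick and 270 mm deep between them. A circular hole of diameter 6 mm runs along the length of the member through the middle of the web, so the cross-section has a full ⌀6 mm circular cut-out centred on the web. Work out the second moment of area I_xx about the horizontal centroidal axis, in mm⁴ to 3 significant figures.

I_xx ≈ 2.03 × 10⁸ mm⁴

Decompose the section into non-overlapping parts with the origin at the bottom-left of its bounding rectangle.
Bottom flange: 260 × 16, A = 4 160 mm², y = 8 mm, Ī = 88 747 mm⁴.
Web: 20 × 270, A = 5 400 mm², y = 151 mm, Ī = 32 805 000 mm⁴.
Top flange: 260 × 16, A = 4 160 mm², y = 294 mm, Ī = 88 747 mm⁴.
Hole (subtracted): ⌀6, A = 28.274 mm², y = 151 mm, Ī = 63.617 mm⁴.
By symmetry the centroid is at mid-height, ȳ = 151 mm.
Transfer each piece to the horizontal centroidal axis using Ī + A·d² with d = y − 151:
  bottom flange: d = -143 mm → contributes +85 156 587 mm⁴
  web: d = 0 mm → contributes +32 805 000 mm⁴
  top flange: d = 143 mm → contributes +85 156 587 mm⁴
  hole: d = 0 mm → contributes −63.617 mm⁴
Total I = 203 118 110 mm⁴.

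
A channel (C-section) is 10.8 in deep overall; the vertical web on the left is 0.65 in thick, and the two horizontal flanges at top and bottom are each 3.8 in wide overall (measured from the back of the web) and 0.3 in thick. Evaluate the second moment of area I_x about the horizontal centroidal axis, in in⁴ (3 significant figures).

Decompose the section into non-overlapping parts with the origin at the bottom-left of its bounding rectangle.
Web: 0.65 × 10.8, A = 7.02 in², y = 5.4 in, Ī = 68.234 in⁴.
Top flange (beyond web): 3.15 × 0.3, A = 0.945 in², y = 10.65 in, Ī = 0.0070875 in⁴.
Bottom flange (beyond web): 3.15 × 0.3, A = 0.945 in², y = 0.15 in, Ī = 0.0070875 in⁴.
By symmetry the centroid is at mid-height, ȳ = 5.4 in.
Transfer each piece to the horizontal centroidal axis using Ī + A·d² with d = y − 5.4:
  web: d = 0 in → contributes +68.234 in⁴
  top flange (beyond web): d = 5.25 in → contributes +26.054 in⁴
  bottom flange (beyond web): d = -5.25 in → contributes +26.054 in⁴
Total I = 120.34 in⁴.

I_x ≈ 120 in⁴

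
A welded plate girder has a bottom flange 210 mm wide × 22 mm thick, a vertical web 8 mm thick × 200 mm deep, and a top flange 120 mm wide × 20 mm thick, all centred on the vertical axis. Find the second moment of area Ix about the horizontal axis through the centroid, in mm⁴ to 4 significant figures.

Ix ≈ 8.438 × 10⁷ mm⁴

Treat the section as a set of non-overlapping primitives; coordinates are from the bounding-box lower-left.
Bottom plate: 210 × 22, A = 4 620 mm², y = 11 mm, Ī = 186 340 mm⁴.
Web plate: 8 × 200, A = 1 600 mm², y = 122 mm, Ī = 5 333 333 mm⁴.
Top plate: 120 × 20, A = 2 400 mm², y = 232 mm, Ī = 80 000 mm⁴.
Centroid: ȳ = ΣA·y / ΣA = 93.1346 mm.
Transfer each piece to the horizontal axis through the centroid using Ī + A·d² with d = y − 93.1346:
  bottom plate: d = -82.1346 mm → contributes +31 353 265 mm⁴
  web plate: d = 28.8654 mm → contributes +6 666 474 mm⁴
  top plate: d = 138.865 mm → contributes +46 360 658 mm⁴
Total I = 84 380 397 mm⁴.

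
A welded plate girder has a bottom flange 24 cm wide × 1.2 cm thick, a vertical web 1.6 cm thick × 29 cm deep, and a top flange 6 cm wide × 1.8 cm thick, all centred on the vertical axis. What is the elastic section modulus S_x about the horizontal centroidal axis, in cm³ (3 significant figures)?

Treat the section as a set of non-overlapping primitives; coordinates are from the bounding-box lower-left.
Bottom plate: 24 × 1.2, A = 28.8 cm², y = 0.6 cm, Ī = 3.456 cm⁴.
Web plate: 1.6 × 29, A = 46.4 cm², y = 15.7 cm, Ī = 3251.9 cm⁴.
Top plate: 6 × 1.8, A = 10.8 cm², y = 31.1 cm, Ī = 2.916 cm⁴.
Centroid: ȳ = ΣA·y / ΣA = 12.577 cm.
Transfer each piece to the horizontal centroidal axis using Ī + A·d² with d = y − 12.577:
  bottom plate: d = -11.977 cm → contributes +4134.9 cm⁴
  web plate: d = 3.1228 cm → contributes +3704.4 cm⁴
  top plate: d = 18.523 cm → contributes +3708.3 cm⁴
Total I = 11 548 cm⁴.
Extreme fibre distance c = 19.423 cm; S = I/c = 594.54 cm³.

S_x ≈ 595 cm³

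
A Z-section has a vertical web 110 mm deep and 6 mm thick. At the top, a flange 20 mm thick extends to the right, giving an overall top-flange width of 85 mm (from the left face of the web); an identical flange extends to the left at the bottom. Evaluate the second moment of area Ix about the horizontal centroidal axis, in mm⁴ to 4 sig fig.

Ix ≈ 7.170 × 10⁶ mm⁴

Split into non-overlapping primitives; take the origin at the lower-left of the bounding box.
Web: 6 × 110, A = 660 mm², y = 55 mm, Ī = 665 500 mm⁴.
Top flange (beyond web): 79 × 20, A = 1 580 mm², y = 100 mm, Ī = 52666.7 mm⁴.
Bottom flange (beyond web): 79 × 20, A = 1 580 mm², y = 10 mm, Ī = 52666.7 mm⁴.
Centroid: ȳ = ΣA·y / ΣA = 55 mm.
Transfer each piece to the horizontal centroidal axis using Ī + A·d² with d = y − 55:
  web: d = 0 mm → contributes +665 500 mm⁴
  top flange (beyond web): d = 45 mm → contributes +3 252 167 mm⁴
  bottom flange (beyond web): d = -45 mm → contributes +3 252 167 mm⁴
Total I = 7 169 833 mm⁴.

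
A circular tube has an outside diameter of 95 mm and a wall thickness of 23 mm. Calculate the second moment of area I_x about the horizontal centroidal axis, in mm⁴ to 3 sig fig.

Decompose the section into non-overlapping parts with the origin at the bottom-left of its bounding rectangle.
Outer circle: ⌀95, A = 7088.2 mm², y = 47.5 mm, Ī = 3 998 198 mm⁴.
Bore (subtracted): ⌀49, A = 1885.7 mm², y = 47.5 mm, Ī = 282 979 mm⁴.
By symmetry the centroid is at mid-height, ȳ = 47.5 mm.
All pieces are centred on the horizontal centroidal axis, so I = ΣĪ (holes subtracted) = 3 715 219 mm⁴.

I_x ≈ 3.72 × 10⁶ mm⁴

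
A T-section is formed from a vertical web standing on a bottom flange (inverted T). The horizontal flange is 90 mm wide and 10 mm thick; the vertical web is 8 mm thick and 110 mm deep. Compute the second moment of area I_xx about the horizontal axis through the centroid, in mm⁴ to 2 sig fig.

I_xx ≈ 2.5 × 10⁶ mm⁴

Split into non-overlapping primitives; take the origin at the lower-left of the bounding box.
Flange: 90 × 10, A = 900 mm², y = 5 mm, Ī = 7 500 mm⁴.
Web: 8 × 110, A = 880 mm², y = 65 mm, Ī = 887 333 mm⁴.
Centroid: ȳ = ΣA·y / ΣA = 34.66 mm.
Transfer each piece to the horizontal axis through the centroid using Ī + A·d² with d = y − 34.66:
  flange: d = -29.66 mm → contributes +799 400 mm⁴
  web: d = 30.34 mm → contributes +1 697 231 mm⁴
Total I = 2 496 631 mm⁴.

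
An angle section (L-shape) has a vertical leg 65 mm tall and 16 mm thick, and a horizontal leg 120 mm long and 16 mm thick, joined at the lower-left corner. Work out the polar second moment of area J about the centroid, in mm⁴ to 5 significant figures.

Decompose the section into non-overlapping parts with the origin at the bottom-left of its bounding rectangle.
Vertical leg: 16 × 65, A = 1 040 mm², y = 32.5 mm, Ī = 366166.7 mm⁴.
Horizontal leg (remainder): 104 × 16, A = 1 664 mm², y = 8 mm, Ī = 35498.67 mm⁴.
Centroid: ȳ = ΣA·y / ΣA = 17.42308 mm.
Transfer each piece to the centroidal x-axis using Ī + A·d² with d = y − 17.42308:
  vertical leg: d = 15.07692 mm → contributes +602572.8 mm⁴
  horizontal leg (remainder): d = -9.423077 mm → contributes +183252.5 mm⁴
Total I = 785825.3 mm⁴.
For the y-axis: x̄ = 44.92308 mm.
Repeating about the centroidal y-axis gives I_y = 3 826 005 mm⁴.
Polar second moment: J = I_x + I_y = 4 611 831 mm⁴.

J ≈ 4.6118 × 10⁶ mm⁴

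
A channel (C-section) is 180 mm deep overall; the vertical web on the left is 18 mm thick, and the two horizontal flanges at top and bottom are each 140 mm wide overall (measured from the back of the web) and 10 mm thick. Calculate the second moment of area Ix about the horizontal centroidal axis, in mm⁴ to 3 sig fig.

Ix ≈ 2.64 × 10⁷ mm⁴

Treat the section as a set of non-overlapping primitives; coordinates are from the bounding-box lower-left.
Web: 18 × 180, A = 3 240 mm², y = 90 mm, Ī = 8 748 000 mm⁴.
Top flange (beyond web): 122 × 10, A = 1 220 mm², y = 175 mm, Ī = 10 167 mm⁴.
Bottom flange (beyond web): 122 × 10, A = 1 220 mm², y = 5 mm, Ī = 10 167 mm⁴.
By symmetry the centroid is at mid-height, ȳ = 90 mm.
Transfer each piece to the horizontal centroidal axis using Ī + A·d² with d = y − 90:
  web: d = 0 mm → contributes +8 748 000 mm⁴
  top flange (beyond web): d = 85 mm → contributes +8 824 667 mm⁴
  bottom flange (beyond web): d = -85 mm → contributes +8 824 667 mm⁴
Total I = 26 397 333 mm⁴.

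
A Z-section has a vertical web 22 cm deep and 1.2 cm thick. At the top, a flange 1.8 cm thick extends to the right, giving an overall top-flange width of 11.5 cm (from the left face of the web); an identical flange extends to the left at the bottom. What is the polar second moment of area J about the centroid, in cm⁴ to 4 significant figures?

Break the section into simple shapes (no overlaps), measuring from the bottom-left corner of the bounding box.
Web: 1.2 × 22, A = 26.4 cm², y = 11 cm, Ī = 1064.8 cm⁴.
Top flange (beyond web): 10.3 × 1.8, A = 18.54 cm², y = 21.1 cm, Ī = 5.0058 cm⁴.
Bottom flange (beyond web): 10.3 × 1.8, A = 18.54 cm², y = 0.9 cm, Ī = 5.0058 cm⁴.
Centroid: ȳ = ΣA·y / ΣA = 11 cm.
Transfer each piece to the centroidal x-axis using Ī + A·d² with d = y − 11:
  web: d = 0 cm → contributes +1064.8 cm⁴
  top flange (beyond web): d = 10.1 cm → contributes +1896.27 cm⁴
  bottom flange (beyond web): d = -10.1 cm → contributes +1896.27 cm⁴
Total I = 4857.34 cm⁴.
For the y-axis: x̄ = 10.9 cm.
Repeating about the centroidal y-axis gives I_y = 1556.94 cm⁴.
Polar second moment: J = I_x + I_y = 6414.29 cm⁴.

J ≈ 6414 cm⁴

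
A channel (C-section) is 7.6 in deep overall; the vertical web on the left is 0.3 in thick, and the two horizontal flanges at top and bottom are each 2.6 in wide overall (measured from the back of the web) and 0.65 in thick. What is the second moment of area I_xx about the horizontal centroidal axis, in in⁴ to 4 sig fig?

Treat the section as a set of non-overlapping primitives; coordinates are from the bounding-box lower-left.
Web: 0.3 × 7.6, A = 2.28 in², y = 3.8 in, Ī = 10.9744 in⁴.
Top flange (beyond web): 2.3 × 0.65, A = 1.495 in², y = 7.275 in, Ī = 0.0526365 in⁴.
Bottom flange (beyond web): 2.3 × 0.65, A = 1.495 in², y = 0.325 in, Ī = 0.0526365 in⁴.
By symmetry the centroid is at mid-height, ȳ = 3.8 in.
Transfer each piece to the horizontal centroidal axis using Ī + A·d² with d = y − 3.8:
  web: d = 0 in → contributes +10.9744 in⁴
  top flange (beyond web): d = 3.475 in → contributes +18.1057 in⁴
  bottom flange (beyond web): d = -3.475 in → contributes +18.1057 in⁴
Total I = 47.1858 in⁴.

I_xx ≈ 47.19 in⁴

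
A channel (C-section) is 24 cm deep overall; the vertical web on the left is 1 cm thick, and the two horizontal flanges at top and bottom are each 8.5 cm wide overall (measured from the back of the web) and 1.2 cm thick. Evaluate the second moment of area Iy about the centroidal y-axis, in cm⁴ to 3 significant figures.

Decompose the section into non-overlapping parts with the origin at the bottom-left of its bounding rectangle.
Web: 1 × 24, A = 24 cm², x = 0.5 cm, Ī = 2 cm⁴.
Top flange (beyond web): 7.5 × 1.2, A = 9 cm², x = 4.75 cm, Ī = 42.188 cm⁴.
Bottom flange (beyond web): 7.5 × 1.2, A = 9 cm², x = 4.75 cm, Ī = 42.188 cm⁴.
Centroid: x̄ = ΣA·x / ΣA = 2.3214 cm.
Transfer each piece to the centroidal y-axis using Ī + A·d² with d = x − 2.3214:
  web: d = -1.8214 cm → contributes +81.622 cm⁴
  top flange (beyond web): d = 2.4286 cm → contributes +95.269 cm⁴
  bottom flange (beyond web): d = 2.4286 cm → contributes +95.269 cm⁴
Total I = 272.16 cm⁴.

Iy ≈ 272 cm⁴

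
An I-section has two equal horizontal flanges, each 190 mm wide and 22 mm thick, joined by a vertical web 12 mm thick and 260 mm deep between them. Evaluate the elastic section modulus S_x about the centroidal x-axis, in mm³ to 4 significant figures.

S_x ≈ 1.211 × 10⁶ mm³

Treat the section as a set of non-overlapping primitives; coordinates are from the bounding-box lower-left.
Bottom flange: 190 × 22, A = 4 180 mm², y = 11 mm, Ī = 168 593 mm⁴.
Web: 12 × 260, A = 3 120 mm², y = 152 mm, Ī = 17 576 000 mm⁴.
Top flange: 190 × 22, A = 4 180 mm², y = 293 mm, Ī = 168 593 mm⁴.
By symmetry the centroid is at mid-height, ȳ = 152 mm.
Transfer each piece to the centroidal x-axis using Ī + A·d² with d = y − 152:
  bottom flange: d = -141 mm → contributes +83 271 173 mm⁴
  web: d = 0 mm → contributes +17 576 000 mm⁴
  top flange: d = 141 mm → contributes +83 271 173 mm⁴
Total I = 184 118 347 mm⁴.
Extreme fibre distance c = 152 mm; S = I/c = 1 211 305 mm³.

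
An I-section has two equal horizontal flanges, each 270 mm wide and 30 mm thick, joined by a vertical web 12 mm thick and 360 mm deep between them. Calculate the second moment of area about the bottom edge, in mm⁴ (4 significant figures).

Break the section into simple shapes (no overlaps), measuring from the bottom-left corner of the bounding box.
Bottom flange: 270 × 30, A = 8 100 mm², y = 15 mm, Ī = 607 500 mm⁴.
Web: 12 × 360, A = 4 320 mm², y = 210 mm, Ī = 46 656 000 mm⁴.
Top flange: 270 × 30, A = 8 100 mm², y = 405 mm, Ī = 607 500 mm⁴.
Transfer each piece to the base of the section using Ī + A·d² with d = y − 0:
  bottom flange: d = 15 mm → contributes +2 430 000 mm⁴
  web: d = 210 mm → contributes +237 168 000 mm⁴
  top flange: d = 405 mm → contributes +1 329 210 000 mm⁴
Total I = 1 568 808 000 mm⁴.

I_base ≈ 1.569 × 10⁹ mm⁴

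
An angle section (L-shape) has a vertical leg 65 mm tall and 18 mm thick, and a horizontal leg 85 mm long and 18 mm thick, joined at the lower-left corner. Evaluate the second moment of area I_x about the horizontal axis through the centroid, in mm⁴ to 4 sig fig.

Break the section into simple shapes (no overlaps), measuring from the bottom-left corner of the bounding box.
Vertical leg: 18 × 65, A = 1 170 mm², y = 32.5 mm, Ī = 411 938 mm⁴.
Horizontal leg (remainder): 67 × 18, A = 1 206 mm², y = 9 mm, Ī = 32 562 mm⁴.
Centroid: ȳ = ΣA·y / ΣA = 20.572 mm.
Transfer each piece to the horizontal axis through the centroid using Ī + A·d² with d = y − 20.572:
  vertical leg: d = 11.928 mm → contributes +578 403 mm⁴
  horizontal leg (remainder): d = -11.572 mm → contributes +194 058 mm⁴
Total I = 772 461 mm⁴.

I_x ≈ 7.725 × 10⁵ mm⁴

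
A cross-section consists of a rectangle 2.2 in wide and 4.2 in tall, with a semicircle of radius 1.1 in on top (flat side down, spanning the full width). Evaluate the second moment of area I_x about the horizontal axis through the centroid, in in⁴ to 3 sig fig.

Decompose the section into non-overlapping parts with the origin at the bottom-left of its bounding rectangle.
Rectangular body: 2.2 × 4.2, A = 9.24 in², y = 2.1 in, Ī = 13.583 in⁴.
Semicircular cap: semicircle r = 1.1, A = 1.9007 in², y = 4.6669 in, Ī = 0.1607 in⁴.
Centroid: ȳ = ΣA·y / ΣA = 2.5379 in.
Transfer each piece to the horizontal axis through the centroid using Ī + A·d² with d = y − 2.5379:
  rectangular body: d = -0.43792 in → contributes +15.355 in⁴
  semicircular cap: d = 2.1289 in → contributes +8.7752 in⁴
Total I = 24.13 in⁴.

I_x ≈ 24.1 in⁴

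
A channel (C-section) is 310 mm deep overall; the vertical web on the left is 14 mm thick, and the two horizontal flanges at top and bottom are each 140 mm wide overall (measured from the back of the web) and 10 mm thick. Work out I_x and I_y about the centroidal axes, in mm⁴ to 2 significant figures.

I_x ≈ 9.1 × 10⁷ mm⁴, I_y ≈ 1.1 × 10⁷ mm⁴

Split into non-overlapping primitives; take the origin at the lower-left of the bounding box.
Web: 14 × 310, A = 4 340 mm², y = 155 mm, Ī = 34 756 167 mm⁴.
Top flange (beyond web): 126 × 10, A = 1 260 mm², y = 305 mm, Ī = 10 500 mm⁴.
Bottom flange (beyond web): 126 × 10, A = 1 260 mm², y = 5 mm, Ī = 10 500 mm⁴.
By symmetry the centroid is at mid-height, ȳ = 155 mm.
Transfer each piece to the centroidal x-axis using Ī + A·d² with d = y − 155:
  web: d = 0 mm → contributes +34 756 167 mm⁴
  top flange (beyond web): d = 150 mm → contributes +28 360 500 mm⁴
  bottom flange (beyond web): d = -150 mm → contributes +28 360 500 mm⁴
Total I = 91 477 167 mm⁴.
For the y-axis: x̄ = 32.71 mm.
Repeating about the centroidal y-axis gives I_y = 11 216 847 mm⁴.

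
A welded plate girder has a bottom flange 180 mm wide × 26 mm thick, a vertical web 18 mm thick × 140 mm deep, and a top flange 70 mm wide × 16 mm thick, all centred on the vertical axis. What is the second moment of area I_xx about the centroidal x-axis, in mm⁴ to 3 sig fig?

I_xx ≈ 3.26 × 10⁷ mm⁴

Treat the section as a set of non-overlapping primitives; coordinates are from the bounding-box lower-left.
Bottom plate: 180 × 26, A = 4 680 mm², y = 13 mm, Ī = 263 640 mm⁴.
Web plate: 18 × 140, A = 2 520 mm², y = 96 mm, Ī = 4 116 000 mm⁴.
Top plate: 70 × 16, A = 1 120 mm², y = 174 mm, Ī = 23 893 mm⁴.
Centroid: ȳ = ΣA·y / ΣA = 59.813 mm.
Transfer each piece to the centroidal x-axis using Ī + A·d² with d = y − 59.813:
  bottom plate: d = -46.813 mm → contributes +10 519 440 mm⁴
  web plate: d = 36.188 mm → contributes +7 416 029 mm⁴
  top plate: d = 114.19 mm → contributes +14 627 333 mm⁴
Total I = 32 562 801 mm⁴.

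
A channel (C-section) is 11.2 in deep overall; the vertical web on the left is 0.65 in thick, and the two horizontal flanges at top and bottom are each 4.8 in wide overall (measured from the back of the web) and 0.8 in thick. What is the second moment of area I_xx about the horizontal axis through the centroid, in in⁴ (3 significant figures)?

I_xx ≈ 256 in⁴

Decompose the section into non-overlapping parts with the origin at the bottom-left of its bounding rectangle.
Web: 0.65 × 11.2, A = 7.28 in², y = 5.6 in, Ī = 76.1 in⁴.
Top flange (beyond web): 4.15 × 0.8, A = 3.32 in², y = 10.8 in, Ī = 0.17707 in⁴.
Bottom flange (beyond web): 4.15 × 0.8, A = 3.32 in², y = 0.4 in, Ī = 0.17707 in⁴.
By symmetry the centroid is at mid-height, ȳ = 5.6 in.
Transfer each piece to the horizontal axis through the centroid using Ī + A·d² with d = y − 5.6:
  web: d = 0 in → contributes +76.1 in⁴
  top flange (beyond web): d = 5.2 in → contributes +89.95 in⁴
  bottom flange (beyond web): d = -5.2 in → contributes +89.95 in⁴
Total I = 256 in⁴.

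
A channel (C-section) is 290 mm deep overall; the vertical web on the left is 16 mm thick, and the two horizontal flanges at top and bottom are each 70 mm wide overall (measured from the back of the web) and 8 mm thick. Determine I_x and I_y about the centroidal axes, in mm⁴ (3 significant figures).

I_x ≈ 4.97 × 10⁷ mm⁴, I_y ≈ 1.20 × 10⁶ mm⁴

Split into non-overlapping primitives; take the origin at the lower-left of the bounding box.
Web: 16 × 290, A = 4 640 mm², y = 145 mm, Ī = 32 518 667 mm⁴.
Top flange (beyond web): 54 × 8, A = 432 mm², y = 286 mm, Ī = 2 304 mm⁴.
Bottom flange (beyond web): 54 × 8, A = 432 mm², y = 4 mm, Ī = 2 304 mm⁴.
By symmetry the centroid is at mid-height, ȳ = 145 mm.
Transfer each piece to the centroidal x-axis using Ī + A·d² with d = y − 145:
  web: d = 0 mm → contributes +32 518 667 mm⁴
  top flange (beyond web): d = 141 mm → contributes +8 590 896 mm⁴
  bottom flange (beyond web): d = -141 mm → contributes +8 590 896 mm⁴
Total I = 49 700 459 mm⁴.
For the y-axis: x̄ = 13.494 mm.
Repeating about the centroidal y-axis gives I_y = 1 201 194 mm⁴.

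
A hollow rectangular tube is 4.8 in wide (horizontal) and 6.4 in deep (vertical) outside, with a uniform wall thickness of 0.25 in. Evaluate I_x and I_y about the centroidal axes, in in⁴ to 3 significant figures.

I_x ≈ 31.3 in⁴, I_y ≈ 19.9 in⁴

Split into non-overlapping primitives; take the origin at the lower-left of the bounding box.
Outer rectangle: 4.8 × 6.4, A = 30.72 in², y = 3.2 in, Ī = 104.86 in⁴.
Inner void (subtracted): 4.3 × 5.9, A = 25.37 in², y = 3.2 in, Ī = 73.594 in⁴.
By symmetry the centroid is at mid-height, ȳ = 3.2 in.
All pieces are centred on the centroidal x-axis, so I = ΣĪ (holes subtracted) = 31.263 in⁴.
Repeating about the centroidal y-axis gives I_y = 19.891 in⁴.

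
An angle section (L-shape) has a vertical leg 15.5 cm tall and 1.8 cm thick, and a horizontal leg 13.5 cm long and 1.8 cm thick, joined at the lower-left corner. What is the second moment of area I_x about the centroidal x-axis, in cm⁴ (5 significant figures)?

Split into non-overlapping primitives; take the origin at the lower-left of the bounding box.
Vertical leg: 1.8 × 15.5, A = 27.9 cm², y = 7.75 cm, Ī = 558.5813 cm⁴.
Horizontal leg (remainder): 11.7 × 1.8, A = 21.06 cm², y = 0.9 cm, Ī = 5.6862 cm⁴.
Centroid: ȳ = ΣA·y / ΣA = 4.803493 cm.
Transfer each piece to the centroidal x-axis using Ī + A·d² with d = y − 4.803493:
  vertical leg: d = 2.946507 cm → contributes +800.8064 cm⁴
  horizontal leg (remainder): d = -3.903493 cm → contributes +326.5828 cm⁴
Total I = 1127.389 cm⁴.

I_x ≈ 1127.4 cm⁴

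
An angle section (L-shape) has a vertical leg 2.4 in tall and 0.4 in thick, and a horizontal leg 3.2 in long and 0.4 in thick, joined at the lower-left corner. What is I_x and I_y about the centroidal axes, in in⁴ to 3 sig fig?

I_x ≈ 0.993 in⁴, I_y ≈ 2.07 in⁴

Break the section into simple shapes (no overlaps), measuring from the bottom-left corner of the bounding box.
Vertical leg: 0.4 × 2.4, A = 0.96 in², y = 1.2 in, Ī = 0.4608 in⁴.
Horizontal leg (remainder): 2.8 × 0.4, A = 1.12 in², y = 0.2 in, Ī = 0.014933 in⁴.
Centroid: ȳ = ΣA·y / ΣA = 0.66154 in.
Transfer each piece to the centroidal x-axis using Ī + A·d² with d = y − 0.66154:
  vertical leg: d = 0.53846 in → contributes +0.73914 in⁴
  horizontal leg (remainder): d = -0.46154 in → contributes +0.25351 in⁴
Total I = 0.99266 in⁴.
For the y-axis: x̄ = 1.0615 in.
Repeating about the centroidal y-axis gives I_y = 2.0679 in⁴.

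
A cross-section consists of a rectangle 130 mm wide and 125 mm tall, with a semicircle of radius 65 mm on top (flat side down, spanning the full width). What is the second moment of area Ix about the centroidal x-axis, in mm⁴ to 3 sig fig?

Decompose the section into non-overlapping parts with the origin at the bottom-left of its bounding rectangle.
Rectangular body: 130 × 125, A = 16 250 mm², y = 62.5 mm, Ī = 21 158 854 mm⁴.
Semicircular cap: semicircle r = 65, A = 6636.6 mm², y = 152.59 mm, Ī = 1 959 230 mm⁴.
Centroid: ȳ = ΣA·y / ΣA = 88.623 mm.
Transfer each piece to the centroidal x-axis using Ī + A·d² with d = y − 88.623:
  rectangular body: d = -26.123 mm → contributes +32 248 210 mm⁴
  semicircular cap: d = 63.964 mm → contributes +29 111 934 mm⁴
Total I = 61 360 144 mm⁴.

Ix ≈ 6.14 × 10⁷ mm⁴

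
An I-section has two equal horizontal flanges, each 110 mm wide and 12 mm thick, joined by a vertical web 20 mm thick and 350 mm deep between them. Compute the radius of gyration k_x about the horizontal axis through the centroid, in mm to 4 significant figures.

Decompose the section into non-overlapping parts with the origin at the bottom-left of its bounding rectangle.
Bottom flange: 110 × 12, A = 1 320 mm², y = 6 mm, Ī = 15 840 mm⁴.
Web: 20 × 350, A = 7 000 mm², y = 187 mm, Ī = 71 458 333 mm⁴.
Top flange: 110 × 12, A = 1 320 mm², y = 368 mm, Ī = 15 840 mm⁴.
By symmetry the centroid is at mid-height, ȳ = 187 mm.
Transfer each piece to the horizontal axis through the centroid using Ī + A·d² with d = y − 187:
  bottom flange: d = -181 mm → contributes +43 260 360 mm⁴
  web: d = 0 mm → contributes +71 458 333 mm⁴
  top flange: d = 181 mm → contributes +43 260 360 mm⁴
Total I = 157 979 053 mm⁴.
Radius of gyration: k = √(I/A) = √(157 979 053 / 9 640) = 128.015 mm.

k_x ≈ 128.0 mm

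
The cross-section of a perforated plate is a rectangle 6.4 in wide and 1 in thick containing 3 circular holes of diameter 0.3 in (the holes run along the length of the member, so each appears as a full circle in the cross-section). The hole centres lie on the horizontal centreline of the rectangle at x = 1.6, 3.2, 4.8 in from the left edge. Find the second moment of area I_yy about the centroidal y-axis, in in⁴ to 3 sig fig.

Split into non-overlapping primitives; take the origin at the lower-left of the bounding box.
Plate: 6.4 × 1, A = 6.4 in², x = 3.2 in, Ī = 21.845 in⁴.
Hole 1 (subtracted): ⌀0.3, A = 0.070686 in², x = 1.6 in, Ī = 0.00039761 in⁴.
Hole 2 (subtracted): ⌀0.3, A = 0.070686 in², x = 3.2 in, Ī = 0.00039761 in⁴.
Hole 3 (subtracted): ⌀0.3, A = 0.070686 in², x = 4.8 in, Ī = 0.00039761 in⁴.
By symmetry the centroid is at mid-width, x̄ = 3.2 in.
Transfer each piece to the centroidal y-axis using Ī + A·d² with d = x − 3.2:
  plate: d = 0 in → contributes +21.845 in⁴
  hole 1: d = -1.6 in → contributes −0.18135 in⁴
  hole 2: d = 0 in → contributes −0.00039761 in⁴
  hole 3: d = 1.6 in → contributes −0.18135 in⁴
Total I = 21.482 in⁴.

I_yy ≈ 21.5 in⁴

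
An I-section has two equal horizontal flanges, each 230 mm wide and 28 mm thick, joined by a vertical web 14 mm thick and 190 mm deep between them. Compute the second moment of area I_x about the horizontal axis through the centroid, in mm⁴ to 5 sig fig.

I_x ≈ 1.6187 × 10⁸ mm⁴

Treat the section as a set of non-overlapping primitives; coordinates are from the bounding-box lower-left.
Bottom flange: 230 × 28, A = 6 440 mm², y = 14 mm, Ī = 420746.7 mm⁴.
Web: 14 × 190, A = 2 660 mm², y = 123 mm, Ī = 8 002 167 mm⁴.
Top flange: 230 × 28, A = 6 440 mm², y = 232 mm, Ī = 420746.7 mm⁴.
By symmetry the centroid is at mid-height, ȳ = 123 mm.
Transfer each piece to the horizontal axis through the centroid using Ī + A·d² with d = y − 123:
  bottom flange: d = -109 mm → contributes +76 934 387 mm⁴
  web: d = 0 mm → contributes +8 002 167 mm⁴
  top flange: d = 109 mm → contributes +76 934 387 mm⁴
Total I = 161 870 940 mm⁴.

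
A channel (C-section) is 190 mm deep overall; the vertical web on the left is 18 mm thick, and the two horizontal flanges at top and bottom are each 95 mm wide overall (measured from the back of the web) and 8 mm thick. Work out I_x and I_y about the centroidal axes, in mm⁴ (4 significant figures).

Treat the section as a set of non-overlapping primitives; coordinates are from the bounding-box lower-left.
Web: 18 × 190, A = 3 420 mm², y = 95 mm, Ī = 10 288 500 mm⁴.
Top flange (beyond web): 77 × 8, A = 616 mm², y = 186 mm, Ī = 3285.33 mm⁴.
Bottom flange (beyond web): 77 × 8, A = 616 mm², y = 4 mm, Ī = 3285.33 mm⁴.
By symmetry the centroid is at mid-height, ȳ = 95 mm.
Transfer each piece to the centroidal x-axis using Ī + A·d² with d = y − 95:
  web: d = 0 mm → contributes +10 288 500 mm⁴
  top flange (beyond web): d = 91 mm → contributes +5 104 381 mm⁴
  bottom flange (beyond web): d = -91 mm → contributes +5 104 381 mm⁴
Total I = 20 497 263 mm⁴.
For the y-axis: x̄ = 21.5795 mm.
Repeating about the centroidal y-axis gives I_y = 2 744 596 mm⁴.

I_x ≈ 2.050 × 10⁷ mm⁴, I_y ≈ 2.745 × 10⁶ mm⁴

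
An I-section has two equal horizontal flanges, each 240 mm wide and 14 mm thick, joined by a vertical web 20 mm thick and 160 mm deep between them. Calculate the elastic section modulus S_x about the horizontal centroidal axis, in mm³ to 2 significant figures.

Treat the section as a set of non-overlapping primitives; coordinates are from the bounding-box lower-left.
Bottom flange: 240 × 14, A = 3 360 mm², y = 7 mm, Ī = 54 880 mm⁴.
Web: 20 × 160, A = 3 200 mm², y = 94 mm, Ī = 6 826 667 mm⁴.
Top flange: 240 × 14, A = 3 360 mm², y = 181 mm, Ī = 54 880 mm⁴.
By symmetry the centroid is at mid-height, ȳ = 94 mm.
Transfer each piece to the horizontal centroidal axis using Ī + A·d² with d = y − 94:
  bottom flange: d = -87 mm → contributes +25 486 720 mm⁴
  web: d = 0 mm → contributes +6 826 667 mm⁴
  top flange: d = 87 mm → contributes +25 486 720 mm⁴
Total I = 57 800 107 mm⁴.
Extreme fibre distance c = 94 mm; S = I/c = 614 895 mm³.

S_x ≈ 6.1 × 10⁵ mm³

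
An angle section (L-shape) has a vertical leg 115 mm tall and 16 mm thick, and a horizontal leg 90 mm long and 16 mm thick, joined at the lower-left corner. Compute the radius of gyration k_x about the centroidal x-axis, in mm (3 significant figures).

Split into non-overlapping primitives; take the origin at the lower-left of the bounding box.
Vertical leg: 16 × 115, A = 1 840 mm², y = 57.5 mm, Ī = 2 027 833 mm⁴.
Horizontal leg (remainder): 74 × 16, A = 1 184 mm², y = 8 mm, Ī = 25 259 mm⁴.
Centroid: ȳ = ΣA·y / ΣA = 38.119 mm.
Transfer each piece to the centroidal x-axis using Ī + A·d² with d = y − 38.119:
  vertical leg: d = 19.381 mm → contributes +2 718 977 mm⁴
  horizontal leg (remainder): d = -30.119 mm → contributes +1 099 333 mm⁴
Total I = 3 818 309 mm⁴.
Radius of gyration: k = √(I/A) = √(3 818 309 / 3 024) = 35.534 mm.

k_x ≈ 35.5 mm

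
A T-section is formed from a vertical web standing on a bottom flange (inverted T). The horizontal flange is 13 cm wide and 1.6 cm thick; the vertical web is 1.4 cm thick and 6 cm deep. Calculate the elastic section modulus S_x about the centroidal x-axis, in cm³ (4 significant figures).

Decompose the section into non-overlapping parts with the origin at the bottom-left of its bounding rectangle.
Flange: 13 × 1.6, A = 20.8 cm², y = 0.8 cm, Ī = 4.43733 cm⁴.
Web: 1.4 × 6, A = 8.4 cm², y = 4.6 cm, Ī = 25.2 cm⁴.
Centroid: ȳ = ΣA·y / ΣA = 1.89315 cm.
Transfer each piece to the centroidal x-axis using Ī + A·d² with d = y − 1.89315:
  flange: d = -1.09315 cm → contributes +29.2929 cm⁴
  web: d = 2.70685 cm → contributes +86.7471 cm⁴
Total I = 116.04 cm⁴.
Extreme fibre distance c = 5.70685 cm; S = I/c = 20.3335 cm³.

S_x ≈ 20.33 cm³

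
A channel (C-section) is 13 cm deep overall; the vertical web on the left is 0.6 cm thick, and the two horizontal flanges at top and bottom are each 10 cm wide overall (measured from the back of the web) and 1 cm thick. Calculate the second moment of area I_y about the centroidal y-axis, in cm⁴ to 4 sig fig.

I_y ≈ 276.5 cm⁴

Split into non-overlapping primitives; take the origin at the lower-left of the bounding box.
Web: 0.6 × 13, A = 7.8 cm², x = 0.3 cm, Ī = 0.234 cm⁴.
Top flange (beyond web): 9.4 × 1, A = 9.4 cm², x = 5.3 cm, Ī = 69.2153 cm⁴.
Bottom flange (beyond web): 9.4 × 1, A = 9.4 cm², x = 5.3 cm, Ī = 69.2153 cm⁴.
Centroid: x̄ = ΣA·x / ΣA = 3.83383 cm.
Transfer each piece to the centroidal y-axis using Ī + A·d² with d = x − 3.83383:
  web: d = -3.53383 cm → contributes +97.6403 cm⁴
  top flange (beyond web): d = 1.46617 cm → contributes +89.422 cm⁴
  bottom flange (beyond web): d = 1.46617 cm → contributes +89.422 cm⁴
Total I = 276.484 cm⁴.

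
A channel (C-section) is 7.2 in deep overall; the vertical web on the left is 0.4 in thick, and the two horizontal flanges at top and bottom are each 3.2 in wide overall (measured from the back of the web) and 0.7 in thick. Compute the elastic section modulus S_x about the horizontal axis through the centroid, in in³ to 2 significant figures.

S_x ≈ 15 in³

Decompose the section into non-overlapping parts with the origin at the bottom-left of its bounding rectangle.
Web: 0.4 × 7.2, A = 2.88 in², y = 3.6 in, Ī = 12.44 in⁴.
Top flange (beyond web): 2.8 × 0.7, A = 1.96 in², y = 6.85 in, Ī = 0.08003 in⁴.
Bottom flange (beyond web): 2.8 × 0.7, A = 1.96 in², y = 0.35 in, Ī = 0.08003 in⁴.
By symmetry the centroid is at mid-height, ȳ = 3.6 in.
Transfer each piece to the horizontal axis through the centroid using Ī + A·d² with d = y − 3.6:
  web: d = 0 in → contributes +12.44 in⁴
  top flange (beyond web): d = 3.25 in → contributes +20.78 in⁴
  bottom flange (beyond web): d = -3.25 in → contributes +20.78 in⁴
Total I = 54.01 in⁴.
Extreme fibre distance c = 3.6 in; S = I/c = 15 in³.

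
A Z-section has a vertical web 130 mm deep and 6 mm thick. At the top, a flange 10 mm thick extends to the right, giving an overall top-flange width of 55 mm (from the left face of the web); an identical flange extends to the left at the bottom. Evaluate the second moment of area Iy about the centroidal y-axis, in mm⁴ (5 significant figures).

Split into non-overlapping primitives; take the origin at the lower-left of the bounding box.
Web: 6 × 130, A = 780 mm², x = 52 mm, Ī = 2 340 mm⁴.
Top flange (beyond web): 49 × 10, A = 490 mm², x = 79.5 mm, Ī = 98040.83 mm⁴.
Bottom flange (beyond web): 49 × 10, A = 490 mm², x = 24.5 mm, Ī = 98040.83 mm⁴.
Centroid: x̄ = ΣA·x / ΣA = 52 mm.
Transfer each piece to the centroidal y-axis using Ī + A·d² with d = x − 52:
  web: d = 0 mm → contributes +2 340 mm⁴
  top flange (beyond web): d = 27.5 mm → contributes +468603.3 mm⁴
  bottom flange (beyond web): d = -27.5 mm → contributes +468603.3 mm⁴
Total I = 939546.7 mm⁴.

Iy ≈ 9.3955 × 10⁵ mm⁴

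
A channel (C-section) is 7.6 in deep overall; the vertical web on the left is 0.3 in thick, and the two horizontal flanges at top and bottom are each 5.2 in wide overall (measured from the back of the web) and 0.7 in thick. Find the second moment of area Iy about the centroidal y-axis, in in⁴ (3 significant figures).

Iy ≈ 25.3 in⁴

Decompose the section into non-overlapping parts with the origin at the bottom-left of its bounding rectangle.
Web: 0.3 × 7.6, A = 2.28 in², x = 0.15 in, Ī = 0.0171 in⁴.
Top flange (beyond web): 4.9 × 0.7, A = 3.43 in², x = 2.75 in, Ī = 6.8629 in⁴.
Bottom flange (beyond web): 4.9 × 0.7, A = 3.43 in², x = 2.75 in, Ī = 6.8629 in⁴.
Centroid: x̄ = ΣA·x / ΣA = 2.1014 in.
Transfer each piece to the centroidal y-axis using Ī + A·d² with d = x − 2.1014:
  web: d = -1.9514 in → contributes +8.6995 in⁴
  top flange (beyond web): d = 0.64858 in → contributes +8.3057 in⁴
  bottom flange (beyond web): d = 0.64858 in → contributes +8.3057 in⁴
Total I = 25.311 in⁴.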